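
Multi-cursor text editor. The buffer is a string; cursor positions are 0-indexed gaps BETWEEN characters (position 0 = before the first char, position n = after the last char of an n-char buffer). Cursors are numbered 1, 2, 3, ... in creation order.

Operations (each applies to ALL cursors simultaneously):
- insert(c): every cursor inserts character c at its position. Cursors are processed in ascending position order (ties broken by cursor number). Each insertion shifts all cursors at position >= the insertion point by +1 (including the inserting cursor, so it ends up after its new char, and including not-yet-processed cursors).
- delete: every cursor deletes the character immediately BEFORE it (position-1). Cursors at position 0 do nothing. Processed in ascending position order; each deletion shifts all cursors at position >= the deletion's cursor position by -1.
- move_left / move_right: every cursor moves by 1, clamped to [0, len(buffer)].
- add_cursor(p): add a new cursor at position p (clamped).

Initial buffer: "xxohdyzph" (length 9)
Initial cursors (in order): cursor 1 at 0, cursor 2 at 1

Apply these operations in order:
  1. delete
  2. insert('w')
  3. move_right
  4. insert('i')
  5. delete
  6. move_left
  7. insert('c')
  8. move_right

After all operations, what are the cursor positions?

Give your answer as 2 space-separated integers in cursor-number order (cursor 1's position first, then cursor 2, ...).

Answer: 5 5

Derivation:
After op 1 (delete): buffer="xohdyzph" (len 8), cursors c1@0 c2@0, authorship ........
After op 2 (insert('w')): buffer="wwxohdyzph" (len 10), cursors c1@2 c2@2, authorship 12........
After op 3 (move_right): buffer="wwxohdyzph" (len 10), cursors c1@3 c2@3, authorship 12........
After op 4 (insert('i')): buffer="wwxiiohdyzph" (len 12), cursors c1@5 c2@5, authorship 12.12.......
After op 5 (delete): buffer="wwxohdyzph" (len 10), cursors c1@3 c2@3, authorship 12........
After op 6 (move_left): buffer="wwxohdyzph" (len 10), cursors c1@2 c2@2, authorship 12........
After op 7 (insert('c')): buffer="wwccxohdyzph" (len 12), cursors c1@4 c2@4, authorship 1212........
After op 8 (move_right): buffer="wwccxohdyzph" (len 12), cursors c1@5 c2@5, authorship 1212........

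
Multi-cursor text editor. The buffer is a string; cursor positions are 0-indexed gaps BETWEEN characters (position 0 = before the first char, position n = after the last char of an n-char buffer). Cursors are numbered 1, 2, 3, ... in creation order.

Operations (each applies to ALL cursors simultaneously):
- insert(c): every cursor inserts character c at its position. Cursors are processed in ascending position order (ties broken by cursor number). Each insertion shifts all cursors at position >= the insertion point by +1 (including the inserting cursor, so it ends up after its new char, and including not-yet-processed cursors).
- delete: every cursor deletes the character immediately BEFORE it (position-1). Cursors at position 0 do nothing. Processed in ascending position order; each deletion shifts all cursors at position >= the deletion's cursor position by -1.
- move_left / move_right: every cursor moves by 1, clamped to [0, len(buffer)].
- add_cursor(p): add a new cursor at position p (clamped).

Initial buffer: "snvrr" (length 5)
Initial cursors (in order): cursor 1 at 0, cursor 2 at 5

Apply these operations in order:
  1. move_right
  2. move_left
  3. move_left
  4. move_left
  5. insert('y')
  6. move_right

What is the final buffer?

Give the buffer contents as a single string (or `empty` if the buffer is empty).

Answer: ysnyvrr

Derivation:
After op 1 (move_right): buffer="snvrr" (len 5), cursors c1@1 c2@5, authorship .....
After op 2 (move_left): buffer="snvrr" (len 5), cursors c1@0 c2@4, authorship .....
After op 3 (move_left): buffer="snvrr" (len 5), cursors c1@0 c2@3, authorship .....
After op 4 (move_left): buffer="snvrr" (len 5), cursors c1@0 c2@2, authorship .....
After op 5 (insert('y')): buffer="ysnyvrr" (len 7), cursors c1@1 c2@4, authorship 1..2...
After op 6 (move_right): buffer="ysnyvrr" (len 7), cursors c1@2 c2@5, authorship 1..2...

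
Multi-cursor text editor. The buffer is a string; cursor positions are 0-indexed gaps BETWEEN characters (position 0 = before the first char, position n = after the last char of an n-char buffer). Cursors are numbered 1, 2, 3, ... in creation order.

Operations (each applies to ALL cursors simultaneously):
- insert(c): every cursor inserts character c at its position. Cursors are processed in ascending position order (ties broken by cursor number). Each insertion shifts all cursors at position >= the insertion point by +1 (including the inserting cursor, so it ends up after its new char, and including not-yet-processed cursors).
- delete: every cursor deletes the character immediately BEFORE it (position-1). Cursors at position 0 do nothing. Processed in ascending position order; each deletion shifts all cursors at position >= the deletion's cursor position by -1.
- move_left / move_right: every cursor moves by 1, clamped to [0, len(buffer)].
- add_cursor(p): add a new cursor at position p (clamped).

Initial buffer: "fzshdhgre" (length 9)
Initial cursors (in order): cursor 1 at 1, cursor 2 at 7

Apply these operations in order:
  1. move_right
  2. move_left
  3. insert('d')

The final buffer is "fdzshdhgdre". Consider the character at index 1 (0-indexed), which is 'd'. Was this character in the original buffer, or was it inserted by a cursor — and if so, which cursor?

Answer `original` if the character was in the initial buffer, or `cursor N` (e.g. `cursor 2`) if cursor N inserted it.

Answer: cursor 1

Derivation:
After op 1 (move_right): buffer="fzshdhgre" (len 9), cursors c1@2 c2@8, authorship .........
After op 2 (move_left): buffer="fzshdhgre" (len 9), cursors c1@1 c2@7, authorship .........
After op 3 (insert('d')): buffer="fdzshdhgdre" (len 11), cursors c1@2 c2@9, authorship .1......2..
Authorship (.=original, N=cursor N): . 1 . . . . . . 2 . .
Index 1: author = 1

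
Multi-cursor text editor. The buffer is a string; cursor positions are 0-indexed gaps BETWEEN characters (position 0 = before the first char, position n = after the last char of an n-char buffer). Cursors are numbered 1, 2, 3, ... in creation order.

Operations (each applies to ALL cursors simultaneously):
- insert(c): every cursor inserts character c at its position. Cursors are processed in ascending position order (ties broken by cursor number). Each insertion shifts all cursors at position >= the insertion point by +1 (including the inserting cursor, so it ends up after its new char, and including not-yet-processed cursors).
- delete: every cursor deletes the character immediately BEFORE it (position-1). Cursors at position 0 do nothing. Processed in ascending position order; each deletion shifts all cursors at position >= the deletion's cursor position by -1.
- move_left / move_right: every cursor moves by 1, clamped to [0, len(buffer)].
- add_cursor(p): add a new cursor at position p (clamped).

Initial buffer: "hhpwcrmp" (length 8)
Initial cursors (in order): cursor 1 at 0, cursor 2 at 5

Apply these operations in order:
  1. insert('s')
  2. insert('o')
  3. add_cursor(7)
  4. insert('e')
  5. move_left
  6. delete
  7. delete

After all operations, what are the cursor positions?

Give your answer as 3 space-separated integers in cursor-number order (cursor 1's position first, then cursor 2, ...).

After op 1 (insert('s')): buffer="shhpwcsrmp" (len 10), cursors c1@1 c2@7, authorship 1.....2...
After op 2 (insert('o')): buffer="sohhpwcsormp" (len 12), cursors c1@2 c2@9, authorship 11.....22...
After op 3 (add_cursor(7)): buffer="sohhpwcsormp" (len 12), cursors c1@2 c3@7 c2@9, authorship 11.....22...
After op 4 (insert('e')): buffer="soehhpwcesoermp" (len 15), cursors c1@3 c3@9 c2@12, authorship 111.....3222...
After op 5 (move_left): buffer="soehhpwcesoermp" (len 15), cursors c1@2 c3@8 c2@11, authorship 111.....3222...
After op 6 (delete): buffer="sehhpwesermp" (len 12), cursors c1@1 c3@6 c2@8, authorship 11....322...
After op 7 (delete): buffer="ehhpeermp" (len 9), cursors c1@0 c3@4 c2@5, authorship 1...32...

Answer: 0 5 4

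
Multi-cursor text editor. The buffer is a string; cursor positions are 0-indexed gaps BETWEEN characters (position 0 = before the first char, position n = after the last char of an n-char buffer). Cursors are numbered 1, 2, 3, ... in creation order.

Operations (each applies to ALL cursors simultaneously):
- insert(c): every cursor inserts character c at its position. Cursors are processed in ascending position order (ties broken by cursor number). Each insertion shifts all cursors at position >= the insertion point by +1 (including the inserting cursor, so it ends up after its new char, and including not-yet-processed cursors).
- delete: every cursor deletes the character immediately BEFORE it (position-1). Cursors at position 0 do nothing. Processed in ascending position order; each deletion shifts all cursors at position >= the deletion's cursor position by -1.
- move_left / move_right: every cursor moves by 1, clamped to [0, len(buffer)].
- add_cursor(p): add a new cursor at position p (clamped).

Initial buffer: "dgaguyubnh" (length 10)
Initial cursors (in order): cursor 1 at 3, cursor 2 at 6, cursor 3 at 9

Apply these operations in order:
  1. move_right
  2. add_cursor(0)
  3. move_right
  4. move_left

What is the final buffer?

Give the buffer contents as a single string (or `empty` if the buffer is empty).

Answer: dgaguyubnh

Derivation:
After op 1 (move_right): buffer="dgaguyubnh" (len 10), cursors c1@4 c2@7 c3@10, authorship ..........
After op 2 (add_cursor(0)): buffer="dgaguyubnh" (len 10), cursors c4@0 c1@4 c2@7 c3@10, authorship ..........
After op 3 (move_right): buffer="dgaguyubnh" (len 10), cursors c4@1 c1@5 c2@8 c3@10, authorship ..........
After op 4 (move_left): buffer="dgaguyubnh" (len 10), cursors c4@0 c1@4 c2@7 c3@9, authorship ..........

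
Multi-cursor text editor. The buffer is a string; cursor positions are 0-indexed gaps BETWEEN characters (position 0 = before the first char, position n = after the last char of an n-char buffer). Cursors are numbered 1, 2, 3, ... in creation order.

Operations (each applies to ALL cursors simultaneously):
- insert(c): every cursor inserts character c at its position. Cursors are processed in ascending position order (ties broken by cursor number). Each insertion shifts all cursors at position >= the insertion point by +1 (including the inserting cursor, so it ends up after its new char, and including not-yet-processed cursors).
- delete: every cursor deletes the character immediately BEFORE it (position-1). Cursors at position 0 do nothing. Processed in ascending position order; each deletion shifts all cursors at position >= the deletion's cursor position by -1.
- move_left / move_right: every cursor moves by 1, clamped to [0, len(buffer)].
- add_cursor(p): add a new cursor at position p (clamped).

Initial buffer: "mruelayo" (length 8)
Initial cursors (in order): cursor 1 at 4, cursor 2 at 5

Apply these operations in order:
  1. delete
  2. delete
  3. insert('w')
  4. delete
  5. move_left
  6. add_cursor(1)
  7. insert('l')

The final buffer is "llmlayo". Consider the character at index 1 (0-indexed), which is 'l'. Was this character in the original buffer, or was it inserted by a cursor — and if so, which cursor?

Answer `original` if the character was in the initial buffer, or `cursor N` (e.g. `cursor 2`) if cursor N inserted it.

After op 1 (delete): buffer="mruayo" (len 6), cursors c1@3 c2@3, authorship ......
After op 2 (delete): buffer="mayo" (len 4), cursors c1@1 c2@1, authorship ....
After op 3 (insert('w')): buffer="mwwayo" (len 6), cursors c1@3 c2@3, authorship .12...
After op 4 (delete): buffer="mayo" (len 4), cursors c1@1 c2@1, authorship ....
After op 5 (move_left): buffer="mayo" (len 4), cursors c1@0 c2@0, authorship ....
After op 6 (add_cursor(1)): buffer="mayo" (len 4), cursors c1@0 c2@0 c3@1, authorship ....
After op 7 (insert('l')): buffer="llmlayo" (len 7), cursors c1@2 c2@2 c3@4, authorship 12.3...
Authorship (.=original, N=cursor N): 1 2 . 3 . . .
Index 1: author = 2

Answer: cursor 2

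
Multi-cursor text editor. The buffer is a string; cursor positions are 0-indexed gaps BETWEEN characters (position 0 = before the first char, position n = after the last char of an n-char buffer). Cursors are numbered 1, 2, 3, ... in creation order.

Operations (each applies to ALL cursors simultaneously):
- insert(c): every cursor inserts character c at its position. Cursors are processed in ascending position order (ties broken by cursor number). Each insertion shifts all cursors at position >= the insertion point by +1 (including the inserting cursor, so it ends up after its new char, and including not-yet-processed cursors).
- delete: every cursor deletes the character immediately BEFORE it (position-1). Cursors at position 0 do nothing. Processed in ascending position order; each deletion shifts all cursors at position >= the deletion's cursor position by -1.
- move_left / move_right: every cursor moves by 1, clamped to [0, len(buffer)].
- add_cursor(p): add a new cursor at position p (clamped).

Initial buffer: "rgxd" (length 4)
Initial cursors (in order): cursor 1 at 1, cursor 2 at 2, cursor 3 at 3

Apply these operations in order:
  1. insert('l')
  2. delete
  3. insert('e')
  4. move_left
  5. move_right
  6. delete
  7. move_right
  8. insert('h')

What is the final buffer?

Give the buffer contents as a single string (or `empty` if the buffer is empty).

After op 1 (insert('l')): buffer="rlglxld" (len 7), cursors c1@2 c2@4 c3@6, authorship .1.2.3.
After op 2 (delete): buffer="rgxd" (len 4), cursors c1@1 c2@2 c3@3, authorship ....
After op 3 (insert('e')): buffer="regexed" (len 7), cursors c1@2 c2@4 c3@6, authorship .1.2.3.
After op 4 (move_left): buffer="regexed" (len 7), cursors c1@1 c2@3 c3@5, authorship .1.2.3.
After op 5 (move_right): buffer="regexed" (len 7), cursors c1@2 c2@4 c3@6, authorship .1.2.3.
After op 6 (delete): buffer="rgxd" (len 4), cursors c1@1 c2@2 c3@3, authorship ....
After op 7 (move_right): buffer="rgxd" (len 4), cursors c1@2 c2@3 c3@4, authorship ....
After op 8 (insert('h')): buffer="rghxhdh" (len 7), cursors c1@3 c2@5 c3@7, authorship ..1.2.3

Answer: rghxhdh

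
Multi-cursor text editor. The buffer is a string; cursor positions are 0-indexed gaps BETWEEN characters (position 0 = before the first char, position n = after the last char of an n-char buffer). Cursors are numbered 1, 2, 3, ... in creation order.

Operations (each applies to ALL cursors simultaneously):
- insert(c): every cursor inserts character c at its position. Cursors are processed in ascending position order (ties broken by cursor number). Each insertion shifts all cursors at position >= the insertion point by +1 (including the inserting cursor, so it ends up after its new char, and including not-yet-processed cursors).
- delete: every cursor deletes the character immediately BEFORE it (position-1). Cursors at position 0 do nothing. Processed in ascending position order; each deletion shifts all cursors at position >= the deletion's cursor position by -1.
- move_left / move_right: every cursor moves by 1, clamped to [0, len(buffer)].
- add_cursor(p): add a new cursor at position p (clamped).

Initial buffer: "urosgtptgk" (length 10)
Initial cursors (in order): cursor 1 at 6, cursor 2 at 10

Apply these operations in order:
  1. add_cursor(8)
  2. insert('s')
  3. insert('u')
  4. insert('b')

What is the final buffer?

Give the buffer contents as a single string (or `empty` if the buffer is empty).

After op 1 (add_cursor(8)): buffer="urosgtptgk" (len 10), cursors c1@6 c3@8 c2@10, authorship ..........
After op 2 (insert('s')): buffer="urosgtsptsgks" (len 13), cursors c1@7 c3@10 c2@13, authorship ......1..3..2
After op 3 (insert('u')): buffer="urosgtsuptsugksu" (len 16), cursors c1@8 c3@12 c2@16, authorship ......11..33..22
After op 4 (insert('b')): buffer="urosgtsubptsubgksub" (len 19), cursors c1@9 c3@14 c2@19, authorship ......111..333..222

Answer: urosgtsubptsubgksub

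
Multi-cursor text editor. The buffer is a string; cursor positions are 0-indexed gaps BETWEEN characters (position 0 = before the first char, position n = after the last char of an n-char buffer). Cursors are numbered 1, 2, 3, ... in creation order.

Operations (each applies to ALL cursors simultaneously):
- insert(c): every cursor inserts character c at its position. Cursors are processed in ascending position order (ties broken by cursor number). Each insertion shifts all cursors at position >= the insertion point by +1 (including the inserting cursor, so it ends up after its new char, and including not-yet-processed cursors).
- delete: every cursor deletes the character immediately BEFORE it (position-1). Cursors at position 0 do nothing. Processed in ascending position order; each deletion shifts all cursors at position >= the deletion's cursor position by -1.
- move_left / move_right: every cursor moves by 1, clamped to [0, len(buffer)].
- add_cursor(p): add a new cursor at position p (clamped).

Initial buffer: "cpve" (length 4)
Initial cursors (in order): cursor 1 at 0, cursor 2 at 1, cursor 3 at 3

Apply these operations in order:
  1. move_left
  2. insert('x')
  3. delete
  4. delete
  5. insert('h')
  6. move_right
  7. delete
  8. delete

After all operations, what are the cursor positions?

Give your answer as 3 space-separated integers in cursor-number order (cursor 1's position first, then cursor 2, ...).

After op 1 (move_left): buffer="cpve" (len 4), cursors c1@0 c2@0 c3@2, authorship ....
After op 2 (insert('x')): buffer="xxcpxve" (len 7), cursors c1@2 c2@2 c3@5, authorship 12..3..
After op 3 (delete): buffer="cpve" (len 4), cursors c1@0 c2@0 c3@2, authorship ....
After op 4 (delete): buffer="cve" (len 3), cursors c1@0 c2@0 c3@1, authorship ...
After op 5 (insert('h')): buffer="hhchve" (len 6), cursors c1@2 c2@2 c3@4, authorship 12.3..
After op 6 (move_right): buffer="hhchve" (len 6), cursors c1@3 c2@3 c3@5, authorship 12.3..
After op 7 (delete): buffer="hhe" (len 3), cursors c1@1 c2@1 c3@2, authorship 13.
After op 8 (delete): buffer="e" (len 1), cursors c1@0 c2@0 c3@0, authorship .

Answer: 0 0 0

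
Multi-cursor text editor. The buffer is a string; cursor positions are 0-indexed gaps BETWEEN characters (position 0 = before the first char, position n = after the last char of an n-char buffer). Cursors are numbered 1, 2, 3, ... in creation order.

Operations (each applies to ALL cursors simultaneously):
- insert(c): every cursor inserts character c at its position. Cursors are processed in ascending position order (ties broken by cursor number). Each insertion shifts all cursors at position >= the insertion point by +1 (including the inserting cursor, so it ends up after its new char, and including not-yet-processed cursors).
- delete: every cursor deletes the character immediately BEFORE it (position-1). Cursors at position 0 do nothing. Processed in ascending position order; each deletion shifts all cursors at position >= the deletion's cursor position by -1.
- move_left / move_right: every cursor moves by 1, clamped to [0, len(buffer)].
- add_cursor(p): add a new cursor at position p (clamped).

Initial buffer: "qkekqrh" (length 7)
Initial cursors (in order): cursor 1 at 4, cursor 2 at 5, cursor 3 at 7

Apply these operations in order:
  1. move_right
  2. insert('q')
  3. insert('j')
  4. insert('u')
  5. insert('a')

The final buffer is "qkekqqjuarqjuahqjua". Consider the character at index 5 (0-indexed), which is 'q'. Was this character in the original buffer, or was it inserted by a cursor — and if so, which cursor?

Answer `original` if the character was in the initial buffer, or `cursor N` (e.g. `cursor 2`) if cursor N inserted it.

Answer: cursor 1

Derivation:
After op 1 (move_right): buffer="qkekqrh" (len 7), cursors c1@5 c2@6 c3@7, authorship .......
After op 2 (insert('q')): buffer="qkekqqrqhq" (len 10), cursors c1@6 c2@8 c3@10, authorship .....1.2.3
After op 3 (insert('j')): buffer="qkekqqjrqjhqj" (len 13), cursors c1@7 c2@10 c3@13, authorship .....11.22.33
After op 4 (insert('u')): buffer="qkekqqjurqjuhqju" (len 16), cursors c1@8 c2@12 c3@16, authorship .....111.222.333
After op 5 (insert('a')): buffer="qkekqqjuarqjuahqjua" (len 19), cursors c1@9 c2@14 c3@19, authorship .....1111.2222.3333
Authorship (.=original, N=cursor N): . . . . . 1 1 1 1 . 2 2 2 2 . 3 3 3 3
Index 5: author = 1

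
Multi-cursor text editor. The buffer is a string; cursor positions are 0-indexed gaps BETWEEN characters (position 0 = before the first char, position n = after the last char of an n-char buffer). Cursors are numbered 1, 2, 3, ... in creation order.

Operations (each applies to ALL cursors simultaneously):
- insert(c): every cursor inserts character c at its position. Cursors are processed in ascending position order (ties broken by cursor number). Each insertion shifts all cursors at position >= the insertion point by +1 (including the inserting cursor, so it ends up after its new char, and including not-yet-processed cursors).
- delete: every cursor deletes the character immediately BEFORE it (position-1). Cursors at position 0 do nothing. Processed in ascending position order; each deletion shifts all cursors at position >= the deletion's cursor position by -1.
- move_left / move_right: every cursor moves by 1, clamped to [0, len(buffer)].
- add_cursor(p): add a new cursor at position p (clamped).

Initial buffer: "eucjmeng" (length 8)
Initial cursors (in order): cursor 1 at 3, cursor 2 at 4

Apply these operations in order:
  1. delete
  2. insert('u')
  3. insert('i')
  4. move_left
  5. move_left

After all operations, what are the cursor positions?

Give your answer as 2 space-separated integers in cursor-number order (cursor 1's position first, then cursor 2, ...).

After op 1 (delete): buffer="eumeng" (len 6), cursors c1@2 c2@2, authorship ......
After op 2 (insert('u')): buffer="euuumeng" (len 8), cursors c1@4 c2@4, authorship ..12....
After op 3 (insert('i')): buffer="euuuiimeng" (len 10), cursors c1@6 c2@6, authorship ..1212....
After op 4 (move_left): buffer="euuuiimeng" (len 10), cursors c1@5 c2@5, authorship ..1212....
After op 5 (move_left): buffer="euuuiimeng" (len 10), cursors c1@4 c2@4, authorship ..1212....

Answer: 4 4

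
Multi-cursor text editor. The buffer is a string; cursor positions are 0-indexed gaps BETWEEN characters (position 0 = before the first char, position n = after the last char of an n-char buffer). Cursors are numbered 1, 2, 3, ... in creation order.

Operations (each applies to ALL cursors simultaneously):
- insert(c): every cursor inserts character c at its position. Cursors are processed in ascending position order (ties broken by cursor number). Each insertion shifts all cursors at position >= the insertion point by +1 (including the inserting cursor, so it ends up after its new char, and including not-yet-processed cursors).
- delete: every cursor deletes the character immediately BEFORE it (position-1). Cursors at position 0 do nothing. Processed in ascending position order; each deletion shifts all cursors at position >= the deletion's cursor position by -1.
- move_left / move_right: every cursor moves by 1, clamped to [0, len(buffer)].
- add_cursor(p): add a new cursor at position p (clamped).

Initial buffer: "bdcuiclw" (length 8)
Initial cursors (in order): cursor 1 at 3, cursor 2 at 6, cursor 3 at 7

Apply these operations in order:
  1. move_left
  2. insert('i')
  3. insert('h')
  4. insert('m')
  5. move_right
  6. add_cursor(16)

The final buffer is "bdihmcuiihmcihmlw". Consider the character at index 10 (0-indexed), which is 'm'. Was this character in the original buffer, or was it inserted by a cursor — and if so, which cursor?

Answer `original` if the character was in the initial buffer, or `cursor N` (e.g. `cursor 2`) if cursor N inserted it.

Answer: cursor 2

Derivation:
After op 1 (move_left): buffer="bdcuiclw" (len 8), cursors c1@2 c2@5 c3@6, authorship ........
After op 2 (insert('i')): buffer="bdicuiicilw" (len 11), cursors c1@3 c2@7 c3@9, authorship ..1...2.3..
After op 3 (insert('h')): buffer="bdihcuiihcihlw" (len 14), cursors c1@4 c2@9 c3@12, authorship ..11...22.33..
After op 4 (insert('m')): buffer="bdihmcuiihmcihmlw" (len 17), cursors c1@5 c2@11 c3@15, authorship ..111...222.333..
After op 5 (move_right): buffer="bdihmcuiihmcihmlw" (len 17), cursors c1@6 c2@12 c3@16, authorship ..111...222.333..
After op 6 (add_cursor(16)): buffer="bdihmcuiihmcihmlw" (len 17), cursors c1@6 c2@12 c3@16 c4@16, authorship ..111...222.333..
Authorship (.=original, N=cursor N): . . 1 1 1 . . . 2 2 2 . 3 3 3 . .
Index 10: author = 2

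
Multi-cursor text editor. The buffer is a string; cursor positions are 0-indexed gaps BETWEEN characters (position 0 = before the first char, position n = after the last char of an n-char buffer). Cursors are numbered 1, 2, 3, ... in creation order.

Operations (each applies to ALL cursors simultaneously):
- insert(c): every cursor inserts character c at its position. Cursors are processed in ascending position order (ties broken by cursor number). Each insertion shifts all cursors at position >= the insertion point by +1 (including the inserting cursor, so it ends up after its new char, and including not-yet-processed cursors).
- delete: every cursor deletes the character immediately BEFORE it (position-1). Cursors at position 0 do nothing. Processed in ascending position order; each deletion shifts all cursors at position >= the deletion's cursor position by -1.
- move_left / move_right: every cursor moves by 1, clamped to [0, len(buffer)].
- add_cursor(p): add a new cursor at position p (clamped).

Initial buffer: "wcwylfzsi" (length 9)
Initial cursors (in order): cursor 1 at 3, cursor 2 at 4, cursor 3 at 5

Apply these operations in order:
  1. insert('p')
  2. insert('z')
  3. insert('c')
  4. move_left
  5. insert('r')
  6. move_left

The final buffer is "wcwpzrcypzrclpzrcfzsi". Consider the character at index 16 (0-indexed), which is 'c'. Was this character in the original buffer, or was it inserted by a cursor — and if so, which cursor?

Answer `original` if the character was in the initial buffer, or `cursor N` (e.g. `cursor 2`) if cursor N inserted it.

Answer: cursor 3

Derivation:
After op 1 (insert('p')): buffer="wcwpyplpfzsi" (len 12), cursors c1@4 c2@6 c3@8, authorship ...1.2.3....
After op 2 (insert('z')): buffer="wcwpzypzlpzfzsi" (len 15), cursors c1@5 c2@8 c3@11, authorship ...11.22.33....
After op 3 (insert('c')): buffer="wcwpzcypzclpzcfzsi" (len 18), cursors c1@6 c2@10 c3@14, authorship ...111.222.333....
After op 4 (move_left): buffer="wcwpzcypzclpzcfzsi" (len 18), cursors c1@5 c2@9 c3@13, authorship ...111.222.333....
After op 5 (insert('r')): buffer="wcwpzrcypzrclpzrcfzsi" (len 21), cursors c1@6 c2@11 c3@16, authorship ...1111.2222.3333....
After op 6 (move_left): buffer="wcwpzrcypzrclpzrcfzsi" (len 21), cursors c1@5 c2@10 c3@15, authorship ...1111.2222.3333....
Authorship (.=original, N=cursor N): . . . 1 1 1 1 . 2 2 2 2 . 3 3 3 3 . . . .
Index 16: author = 3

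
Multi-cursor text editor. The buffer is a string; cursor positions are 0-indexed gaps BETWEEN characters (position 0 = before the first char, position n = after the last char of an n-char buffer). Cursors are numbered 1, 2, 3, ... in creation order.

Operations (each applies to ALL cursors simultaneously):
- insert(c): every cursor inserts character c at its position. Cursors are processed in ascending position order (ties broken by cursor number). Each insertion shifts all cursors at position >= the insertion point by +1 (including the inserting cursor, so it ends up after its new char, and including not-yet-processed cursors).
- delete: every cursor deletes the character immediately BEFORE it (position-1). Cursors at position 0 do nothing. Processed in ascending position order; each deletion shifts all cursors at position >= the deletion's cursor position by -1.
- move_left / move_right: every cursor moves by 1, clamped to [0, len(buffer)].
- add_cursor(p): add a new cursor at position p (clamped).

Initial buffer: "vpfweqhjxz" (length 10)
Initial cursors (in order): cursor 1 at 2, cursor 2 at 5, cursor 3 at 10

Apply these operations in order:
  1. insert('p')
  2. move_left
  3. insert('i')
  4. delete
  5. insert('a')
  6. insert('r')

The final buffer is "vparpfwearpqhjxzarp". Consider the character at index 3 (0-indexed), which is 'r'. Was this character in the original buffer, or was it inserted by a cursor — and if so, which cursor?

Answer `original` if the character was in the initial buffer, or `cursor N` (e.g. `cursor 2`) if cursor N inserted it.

Answer: cursor 1

Derivation:
After op 1 (insert('p')): buffer="vppfwepqhjxzp" (len 13), cursors c1@3 c2@7 c3@13, authorship ..1...2.....3
After op 2 (move_left): buffer="vppfwepqhjxzp" (len 13), cursors c1@2 c2@6 c3@12, authorship ..1...2.....3
After op 3 (insert('i')): buffer="vpipfweipqhjxzip" (len 16), cursors c1@3 c2@8 c3@15, authorship ..11...22.....33
After op 4 (delete): buffer="vppfwepqhjxzp" (len 13), cursors c1@2 c2@6 c3@12, authorship ..1...2.....3
After op 5 (insert('a')): buffer="vpapfweapqhjxzap" (len 16), cursors c1@3 c2@8 c3@15, authorship ..11...22.....33
After op 6 (insert('r')): buffer="vparpfwearpqhjxzarp" (len 19), cursors c1@4 c2@10 c3@18, authorship ..111...222.....333
Authorship (.=original, N=cursor N): . . 1 1 1 . . . 2 2 2 . . . . . 3 3 3
Index 3: author = 1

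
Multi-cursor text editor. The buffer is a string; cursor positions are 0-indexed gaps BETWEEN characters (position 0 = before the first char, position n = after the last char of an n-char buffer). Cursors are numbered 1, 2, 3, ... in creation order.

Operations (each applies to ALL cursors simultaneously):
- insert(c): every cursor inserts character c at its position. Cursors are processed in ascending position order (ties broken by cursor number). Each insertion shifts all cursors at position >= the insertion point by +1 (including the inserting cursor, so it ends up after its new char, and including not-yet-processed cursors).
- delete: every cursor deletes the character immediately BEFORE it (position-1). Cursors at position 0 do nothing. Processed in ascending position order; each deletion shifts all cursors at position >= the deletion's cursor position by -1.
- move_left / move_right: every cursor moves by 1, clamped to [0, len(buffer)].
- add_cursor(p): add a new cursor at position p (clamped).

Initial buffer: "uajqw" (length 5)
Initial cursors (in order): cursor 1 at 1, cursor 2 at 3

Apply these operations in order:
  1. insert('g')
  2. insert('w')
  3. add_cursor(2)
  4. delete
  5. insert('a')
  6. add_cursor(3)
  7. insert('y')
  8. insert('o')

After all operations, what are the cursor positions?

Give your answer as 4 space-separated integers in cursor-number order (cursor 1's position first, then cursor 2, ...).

After op 1 (insert('g')): buffer="ugajgqw" (len 7), cursors c1@2 c2@5, authorship .1..2..
After op 2 (insert('w')): buffer="ugwajgwqw" (len 9), cursors c1@3 c2@7, authorship .11..22..
After op 3 (add_cursor(2)): buffer="ugwajgwqw" (len 9), cursors c3@2 c1@3 c2@7, authorship .11..22..
After op 4 (delete): buffer="uajgqw" (len 6), cursors c1@1 c3@1 c2@4, authorship ...2..
After op 5 (insert('a')): buffer="uaaajgaqw" (len 9), cursors c1@3 c3@3 c2@7, authorship .13..22..
After op 6 (add_cursor(3)): buffer="uaaajgaqw" (len 9), cursors c1@3 c3@3 c4@3 c2@7, authorship .13..22..
After op 7 (insert('y')): buffer="uaayyyajgayqw" (len 13), cursors c1@6 c3@6 c4@6 c2@11, authorship .13134..222..
After op 8 (insert('o')): buffer="uaayyyoooajgayoqw" (len 17), cursors c1@9 c3@9 c4@9 c2@15, authorship .13134134..2222..

Answer: 9 15 9 9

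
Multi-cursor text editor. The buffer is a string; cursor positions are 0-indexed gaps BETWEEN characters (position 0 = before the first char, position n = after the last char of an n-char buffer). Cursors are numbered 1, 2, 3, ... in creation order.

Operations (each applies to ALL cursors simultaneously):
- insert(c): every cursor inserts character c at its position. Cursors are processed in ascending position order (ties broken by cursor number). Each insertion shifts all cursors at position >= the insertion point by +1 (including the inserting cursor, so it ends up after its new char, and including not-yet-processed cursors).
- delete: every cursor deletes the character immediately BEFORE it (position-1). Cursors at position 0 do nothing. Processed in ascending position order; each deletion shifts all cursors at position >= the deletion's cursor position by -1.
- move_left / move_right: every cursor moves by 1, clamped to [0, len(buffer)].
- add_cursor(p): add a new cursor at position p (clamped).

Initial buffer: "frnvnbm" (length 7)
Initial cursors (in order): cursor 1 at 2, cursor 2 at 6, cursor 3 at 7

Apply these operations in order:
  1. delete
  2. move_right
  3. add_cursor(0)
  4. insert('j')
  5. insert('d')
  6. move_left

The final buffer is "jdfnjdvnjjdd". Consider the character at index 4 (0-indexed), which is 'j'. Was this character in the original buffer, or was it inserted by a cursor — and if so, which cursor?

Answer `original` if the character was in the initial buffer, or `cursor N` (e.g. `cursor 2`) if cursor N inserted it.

Answer: cursor 1

Derivation:
After op 1 (delete): buffer="fnvn" (len 4), cursors c1@1 c2@4 c3@4, authorship ....
After op 2 (move_right): buffer="fnvn" (len 4), cursors c1@2 c2@4 c3@4, authorship ....
After op 3 (add_cursor(0)): buffer="fnvn" (len 4), cursors c4@0 c1@2 c2@4 c3@4, authorship ....
After op 4 (insert('j')): buffer="jfnjvnjj" (len 8), cursors c4@1 c1@4 c2@8 c3@8, authorship 4..1..23
After op 5 (insert('d')): buffer="jdfnjdvnjjdd" (len 12), cursors c4@2 c1@6 c2@12 c3@12, authorship 44..11..2323
After op 6 (move_left): buffer="jdfnjdvnjjdd" (len 12), cursors c4@1 c1@5 c2@11 c3@11, authorship 44..11..2323
Authorship (.=original, N=cursor N): 4 4 . . 1 1 . . 2 3 2 3
Index 4: author = 1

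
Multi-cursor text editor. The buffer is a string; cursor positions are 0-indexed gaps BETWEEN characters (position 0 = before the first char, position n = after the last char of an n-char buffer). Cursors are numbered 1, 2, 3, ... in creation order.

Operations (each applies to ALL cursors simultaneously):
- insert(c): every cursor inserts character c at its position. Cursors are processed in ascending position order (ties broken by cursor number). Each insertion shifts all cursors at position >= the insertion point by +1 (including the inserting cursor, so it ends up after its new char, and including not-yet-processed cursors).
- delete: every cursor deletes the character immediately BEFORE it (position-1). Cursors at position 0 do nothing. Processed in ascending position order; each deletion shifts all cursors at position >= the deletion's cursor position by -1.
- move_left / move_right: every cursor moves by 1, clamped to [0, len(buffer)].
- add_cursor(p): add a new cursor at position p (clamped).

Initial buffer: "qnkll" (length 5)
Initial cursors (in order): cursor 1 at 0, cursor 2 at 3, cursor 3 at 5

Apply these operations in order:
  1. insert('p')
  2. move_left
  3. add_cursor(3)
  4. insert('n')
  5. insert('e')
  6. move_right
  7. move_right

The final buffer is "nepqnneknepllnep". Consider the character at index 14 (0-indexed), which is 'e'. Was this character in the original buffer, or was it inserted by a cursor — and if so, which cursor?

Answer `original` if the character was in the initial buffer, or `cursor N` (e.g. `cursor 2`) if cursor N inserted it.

After op 1 (insert('p')): buffer="pqnkpllp" (len 8), cursors c1@1 c2@5 c3@8, authorship 1...2..3
After op 2 (move_left): buffer="pqnkpllp" (len 8), cursors c1@0 c2@4 c3@7, authorship 1...2..3
After op 3 (add_cursor(3)): buffer="pqnkpllp" (len 8), cursors c1@0 c4@3 c2@4 c3@7, authorship 1...2..3
After op 4 (insert('n')): buffer="npqnnknpllnp" (len 12), cursors c1@1 c4@5 c2@7 c3@11, authorship 11..4.22..33
After op 5 (insert('e')): buffer="nepqnneknepllnep" (len 16), cursors c1@2 c4@7 c2@10 c3@15, authorship 111..44.222..333
After op 6 (move_right): buffer="nepqnneknepllnep" (len 16), cursors c1@3 c4@8 c2@11 c3@16, authorship 111..44.222..333
After op 7 (move_right): buffer="nepqnneknepllnep" (len 16), cursors c1@4 c4@9 c2@12 c3@16, authorship 111..44.222..333
Authorship (.=original, N=cursor N): 1 1 1 . . 4 4 . 2 2 2 . . 3 3 3
Index 14: author = 3

Answer: cursor 3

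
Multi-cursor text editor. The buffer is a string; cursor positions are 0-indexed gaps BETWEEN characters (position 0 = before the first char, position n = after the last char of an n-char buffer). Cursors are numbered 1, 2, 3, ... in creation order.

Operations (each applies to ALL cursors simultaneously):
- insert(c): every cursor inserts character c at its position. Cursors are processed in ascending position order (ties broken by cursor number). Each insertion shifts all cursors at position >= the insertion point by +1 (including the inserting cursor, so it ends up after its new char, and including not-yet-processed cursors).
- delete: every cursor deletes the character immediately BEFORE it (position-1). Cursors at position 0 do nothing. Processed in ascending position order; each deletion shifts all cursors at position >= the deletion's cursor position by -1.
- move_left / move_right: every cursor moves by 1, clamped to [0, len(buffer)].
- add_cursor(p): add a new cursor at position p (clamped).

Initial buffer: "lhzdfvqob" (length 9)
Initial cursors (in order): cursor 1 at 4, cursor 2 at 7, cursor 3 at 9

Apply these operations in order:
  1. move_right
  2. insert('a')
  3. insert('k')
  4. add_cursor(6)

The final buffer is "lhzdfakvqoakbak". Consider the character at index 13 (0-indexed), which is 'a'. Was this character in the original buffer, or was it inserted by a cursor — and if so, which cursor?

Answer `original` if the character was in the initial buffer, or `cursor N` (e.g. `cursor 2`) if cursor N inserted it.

Answer: cursor 3

Derivation:
After op 1 (move_right): buffer="lhzdfvqob" (len 9), cursors c1@5 c2@8 c3@9, authorship .........
After op 2 (insert('a')): buffer="lhzdfavqoaba" (len 12), cursors c1@6 c2@10 c3@12, authorship .....1...2.3
After op 3 (insert('k')): buffer="lhzdfakvqoakbak" (len 15), cursors c1@7 c2@12 c3@15, authorship .....11...22.33
After op 4 (add_cursor(6)): buffer="lhzdfakvqoakbak" (len 15), cursors c4@6 c1@7 c2@12 c3@15, authorship .....11...22.33
Authorship (.=original, N=cursor N): . . . . . 1 1 . . . 2 2 . 3 3
Index 13: author = 3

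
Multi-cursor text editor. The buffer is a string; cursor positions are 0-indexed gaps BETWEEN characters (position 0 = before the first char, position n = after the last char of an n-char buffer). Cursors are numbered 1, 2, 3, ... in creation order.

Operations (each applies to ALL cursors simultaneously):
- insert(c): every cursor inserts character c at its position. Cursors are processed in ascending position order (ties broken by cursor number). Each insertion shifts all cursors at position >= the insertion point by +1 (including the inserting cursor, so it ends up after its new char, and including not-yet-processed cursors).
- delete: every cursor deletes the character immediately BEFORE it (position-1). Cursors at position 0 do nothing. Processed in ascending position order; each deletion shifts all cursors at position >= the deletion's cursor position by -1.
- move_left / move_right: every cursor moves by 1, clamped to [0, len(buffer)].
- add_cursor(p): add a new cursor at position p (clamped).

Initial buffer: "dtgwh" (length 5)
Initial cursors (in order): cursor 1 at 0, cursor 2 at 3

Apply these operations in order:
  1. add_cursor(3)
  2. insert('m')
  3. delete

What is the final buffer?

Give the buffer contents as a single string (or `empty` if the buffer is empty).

Answer: dtgwh

Derivation:
After op 1 (add_cursor(3)): buffer="dtgwh" (len 5), cursors c1@0 c2@3 c3@3, authorship .....
After op 2 (insert('m')): buffer="mdtgmmwh" (len 8), cursors c1@1 c2@6 c3@6, authorship 1...23..
After op 3 (delete): buffer="dtgwh" (len 5), cursors c1@0 c2@3 c3@3, authorship .....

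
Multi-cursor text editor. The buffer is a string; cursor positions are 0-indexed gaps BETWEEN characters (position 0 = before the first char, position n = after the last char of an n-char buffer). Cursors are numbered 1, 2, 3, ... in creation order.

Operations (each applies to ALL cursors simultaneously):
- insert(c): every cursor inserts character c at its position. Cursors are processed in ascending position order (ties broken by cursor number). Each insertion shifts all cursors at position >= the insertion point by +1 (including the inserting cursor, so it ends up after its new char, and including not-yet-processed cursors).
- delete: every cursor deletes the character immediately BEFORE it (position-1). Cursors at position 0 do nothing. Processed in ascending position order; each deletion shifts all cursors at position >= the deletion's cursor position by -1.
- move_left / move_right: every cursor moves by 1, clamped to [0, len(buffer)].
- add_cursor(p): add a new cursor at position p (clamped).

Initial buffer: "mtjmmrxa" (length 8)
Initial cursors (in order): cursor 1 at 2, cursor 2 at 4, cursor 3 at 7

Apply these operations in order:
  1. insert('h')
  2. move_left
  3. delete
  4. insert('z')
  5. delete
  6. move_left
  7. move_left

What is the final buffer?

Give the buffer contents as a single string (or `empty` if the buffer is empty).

Answer: mhjhmrha

Derivation:
After op 1 (insert('h')): buffer="mthjmhmrxha" (len 11), cursors c1@3 c2@6 c3@10, authorship ..1..2...3.
After op 2 (move_left): buffer="mthjmhmrxha" (len 11), cursors c1@2 c2@5 c3@9, authorship ..1..2...3.
After op 3 (delete): buffer="mhjhmrha" (len 8), cursors c1@1 c2@3 c3@6, authorship .1.2..3.
After op 4 (insert('z')): buffer="mzhjzhmrzha" (len 11), cursors c1@2 c2@5 c3@9, authorship .11.22..33.
After op 5 (delete): buffer="mhjhmrha" (len 8), cursors c1@1 c2@3 c3@6, authorship .1.2..3.
After op 6 (move_left): buffer="mhjhmrha" (len 8), cursors c1@0 c2@2 c3@5, authorship .1.2..3.
After op 7 (move_left): buffer="mhjhmrha" (len 8), cursors c1@0 c2@1 c3@4, authorship .1.2..3.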